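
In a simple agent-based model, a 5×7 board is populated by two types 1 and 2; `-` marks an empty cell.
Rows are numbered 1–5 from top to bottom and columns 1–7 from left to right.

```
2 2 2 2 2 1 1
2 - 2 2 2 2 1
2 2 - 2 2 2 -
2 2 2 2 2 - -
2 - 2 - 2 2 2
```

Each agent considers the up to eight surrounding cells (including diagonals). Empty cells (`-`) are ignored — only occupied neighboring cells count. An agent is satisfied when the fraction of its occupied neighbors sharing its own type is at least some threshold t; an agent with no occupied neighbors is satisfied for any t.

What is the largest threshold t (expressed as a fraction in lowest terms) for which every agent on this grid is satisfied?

2/5

(1,1)2 2/2
(1,2)2 4/4
(1,3)2 4/4
(1,4)2 5/5
(1,5)2 4/5
(1,6)1 2/5
(1,7)1 2/3
(2,1)2 4/4
(2,3)2 6/6
(2,4)2 7/7
(2,5)2 7/8
(2,6)2 4/7
(2,7)1 2/4
(3,1)2 4/4
(3,2)2 6/6
(3,4)2 7/7
(3,5)2 7/7
(3,6)2 4/5
(4,1)2 4/4
(4,2)2 6/6
(4,3)2 5/5
(4,4)2 6/6
(4,5)2 6/6
(5,1)2 2/2
(5,3)2 3/3
(5,5)2 3/3
(5,6)2 3/3
(5,7)2 1/1
The smallest same-type fraction is 2/5 at (1,6), which reduces to 2/5. Any threshold above that leaves this agent unsatisfied.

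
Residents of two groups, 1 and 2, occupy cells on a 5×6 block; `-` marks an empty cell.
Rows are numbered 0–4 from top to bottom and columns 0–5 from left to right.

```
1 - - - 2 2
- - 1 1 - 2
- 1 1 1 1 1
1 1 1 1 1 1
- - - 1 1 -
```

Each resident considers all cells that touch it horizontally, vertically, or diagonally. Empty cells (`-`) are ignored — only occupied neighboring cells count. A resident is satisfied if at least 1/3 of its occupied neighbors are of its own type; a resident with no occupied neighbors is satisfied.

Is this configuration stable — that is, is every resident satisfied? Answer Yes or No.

Yes

(0,0)1 0/0 ✓
(0,4)2 2/3 ✓
(0,5)2 2/2 ✓
(1,2)1 4/4 ✓
(1,3)1 4/5 ✓
(1,5)2 2/4 ✓
(2,1)1 5/5 ✓
(2,2)1 7/7 ✓
(2,3)1 7/7 ✓
(2,4)1 6/7 ✓
(2,5)1 3/4 ✓
(3,0)1 2/2 ✓
(3,1)1 4/4 ✓
(3,2)1 6/6 ✓
(3,3)1 7/7 ✓
(3,4)1 7/7 ✓
(3,5)1 4/4 ✓
(4,3)1 4/4 ✓
(4,4)1 4/4 ✓
All meet the threshold, so the configuration is stable.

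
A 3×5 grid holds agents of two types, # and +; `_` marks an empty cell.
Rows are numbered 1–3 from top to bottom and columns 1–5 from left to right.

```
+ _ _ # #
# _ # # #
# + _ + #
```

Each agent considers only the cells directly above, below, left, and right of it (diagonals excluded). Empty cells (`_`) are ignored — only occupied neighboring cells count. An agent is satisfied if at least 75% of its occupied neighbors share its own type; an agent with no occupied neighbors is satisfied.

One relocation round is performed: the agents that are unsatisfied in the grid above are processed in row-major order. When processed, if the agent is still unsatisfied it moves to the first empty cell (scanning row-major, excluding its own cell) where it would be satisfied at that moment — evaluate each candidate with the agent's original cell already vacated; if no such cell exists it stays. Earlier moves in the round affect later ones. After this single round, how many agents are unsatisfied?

Initially unsatisfied (in order): (1,1), (2,1), (3,1), (3,2), (3,4), (3,5).
  (1,1) → (1,2).
  (2,1): now satisfied by earlier moves; stays.
  (3,1): no empty cell satisfies it; stays.
  (3,2): no empty cell satisfies it; stays.
  (3,4): no empty cell satisfies it; stays.
  (3,5): no empty cell satisfies it; stays.
Resulting grid:
_ + _ # #
# _ # # #
# + _ + #
Unsatisfied now: (3,1), (3,2), (3,4), (3,5).

4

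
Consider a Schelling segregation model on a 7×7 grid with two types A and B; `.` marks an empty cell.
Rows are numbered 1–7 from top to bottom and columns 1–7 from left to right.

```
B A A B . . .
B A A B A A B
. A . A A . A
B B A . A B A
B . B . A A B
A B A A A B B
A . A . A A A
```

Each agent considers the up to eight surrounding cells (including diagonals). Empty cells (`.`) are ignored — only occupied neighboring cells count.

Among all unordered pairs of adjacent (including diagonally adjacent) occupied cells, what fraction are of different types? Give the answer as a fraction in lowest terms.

43/92

Scan each occupied cell's neighbors to the right and below (and the two forward diagonals) so each pair is counted once.
From row 1: 7 unlike of 14 pairs (running 7/14).
From row 2: 8 unlike of 17 pairs (running 15/31).
From row 3: 4 unlike of 10 pairs (running 19/41).
From row 4: 7 unlike of 15 pairs (running 26/56).
From row 5: 7 unlike of 15 pairs (running 33/71).
From row 6: 10 unlike of 19 pairs (running 43/90).
From row 7: 0 unlike of 2 pairs (running 43/92).
Total adjacent occupied pairs: 92; unlike-type pairs: 43.
43/92 is already in lowest terms.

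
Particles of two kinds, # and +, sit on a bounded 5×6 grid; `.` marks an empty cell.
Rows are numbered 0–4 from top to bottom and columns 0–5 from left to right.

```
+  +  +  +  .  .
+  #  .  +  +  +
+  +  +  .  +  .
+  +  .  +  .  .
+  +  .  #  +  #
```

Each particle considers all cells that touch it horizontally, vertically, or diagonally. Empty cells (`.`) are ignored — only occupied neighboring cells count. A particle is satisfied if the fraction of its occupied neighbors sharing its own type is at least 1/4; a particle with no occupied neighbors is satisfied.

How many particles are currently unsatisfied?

(0,0)+ 2/3 ok
(0,1)+ 3/4 ok
(0,2)+ 3/4 ok
(0,3)+ 3/3 ok
(1,0)+ 4/5 ok
(1,1)# 0/7 unhappy
(1,3)+ 5/5 ok
(1,4)+ 4/4 ok
(1,5)+ 2/2 ok
(2,0)+ 4/5 ok
(2,1)+ 5/6 ok
(2,2)+ 4/5 ok
(2,4)+ 4/4 ok
(3,0)+ 5/5 ok
(3,1)+ 6/6 ok
(3,3)+ 3/4 ok
(4,0)+ 3/3 ok
(4,1)+ 3/3 ok
(4,3)# 0/2 unhappy
(4,4)+ 1/3 ok
(4,5)# 0/1 unhappy
Unsatisfied: (1,1), (4,3), (4,5) — 3 in total.

3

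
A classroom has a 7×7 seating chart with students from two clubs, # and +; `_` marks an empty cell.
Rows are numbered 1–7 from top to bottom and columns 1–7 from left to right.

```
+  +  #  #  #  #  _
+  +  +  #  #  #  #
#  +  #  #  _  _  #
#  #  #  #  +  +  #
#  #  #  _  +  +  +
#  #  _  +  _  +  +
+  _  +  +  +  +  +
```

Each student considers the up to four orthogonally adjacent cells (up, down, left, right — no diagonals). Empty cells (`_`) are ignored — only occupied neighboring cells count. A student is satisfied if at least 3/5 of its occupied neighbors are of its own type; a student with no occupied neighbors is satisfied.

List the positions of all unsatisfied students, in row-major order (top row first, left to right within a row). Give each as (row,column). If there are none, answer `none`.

(1,1)+ 2/2 ✓
(1,2)+ 2/3 ✓
(1,3)# 1/3 ✗
(1,4)# 3/3 ✓
(1,5)# 3/3 ✓
(1,6)# 2/2 ✓
(2,1)+ 2/3 ✓
(2,2)+ 4/4 ✓
(2,3)+ 1/4 ✗
(2,4)# 3/4 ✓
(2,5)# 3/3 ✓
(2,6)# 3/3 ✓
(2,7)# 2/2 ✓
(3,1)# 1/3 ✗
(3,2)+ 1/4 ✗
(3,3)# 2/4 ✗
(3,4)# 3/3 ✓
(3,7)# 2/2 ✓
(4,1)# 3/3 ✓
(4,2)# 3/4 ✓
(4,3)# 4/4 ✓
(4,4)# 2/3 ✓
(4,5)+ 2/3 ✓
(4,6)+ 2/3 ✓
(4,7)# 1/3 ✗
(5,1)# 3/3 ✓
(5,2)# 4/4 ✓
(5,3)# 2/2 ✓
(5,5)+ 2/2 ✓
(5,6)+ 4/4 ✓
(5,7)+ 2/3 ✓
(6,1)# 2/3 ✓
(6,2)# 2/2 ✓
(6,4)+ 1/1 ✓
(6,6)+ 3/3 ✓
(6,7)+ 3/3 ✓
(7,1)+ 0/1 ✗
(7,3)+ 1/1 ✓
(7,4)+ 3/3 ✓
(7,5)+ 2/2 ✓
(7,6)+ 3/3 ✓
(7,7)+ 2/2 ✓

(1,3), (2,3), (3,1), (3,2), (3,3), (4,7), (7,1)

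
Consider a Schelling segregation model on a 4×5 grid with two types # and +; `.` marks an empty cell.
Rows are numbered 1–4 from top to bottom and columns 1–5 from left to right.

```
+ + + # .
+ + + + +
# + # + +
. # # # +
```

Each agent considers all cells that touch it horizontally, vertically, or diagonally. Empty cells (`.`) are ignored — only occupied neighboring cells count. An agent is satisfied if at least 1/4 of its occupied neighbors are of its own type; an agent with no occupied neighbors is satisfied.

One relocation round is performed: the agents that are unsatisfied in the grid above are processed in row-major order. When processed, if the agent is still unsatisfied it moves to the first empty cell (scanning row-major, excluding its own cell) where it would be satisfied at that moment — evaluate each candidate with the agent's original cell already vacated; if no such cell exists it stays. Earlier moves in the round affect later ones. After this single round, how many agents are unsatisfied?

0

Initially unsatisfied (in order): (1,4).
  (1,4) → (4,1).
Resulting grid:
+ + + . .
+ + + + +
# + # + +
# # # # +
All satisfied now.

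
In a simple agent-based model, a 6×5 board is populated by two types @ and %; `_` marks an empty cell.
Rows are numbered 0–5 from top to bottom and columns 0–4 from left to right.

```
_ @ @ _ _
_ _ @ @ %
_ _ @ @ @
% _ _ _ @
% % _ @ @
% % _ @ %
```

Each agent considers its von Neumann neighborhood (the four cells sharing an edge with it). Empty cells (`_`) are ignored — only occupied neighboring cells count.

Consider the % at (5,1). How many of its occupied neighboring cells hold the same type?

Occupied neighbors of (5,1): (4,1)=%, (5,0)=%.
Same type (%): 2 of 2.

2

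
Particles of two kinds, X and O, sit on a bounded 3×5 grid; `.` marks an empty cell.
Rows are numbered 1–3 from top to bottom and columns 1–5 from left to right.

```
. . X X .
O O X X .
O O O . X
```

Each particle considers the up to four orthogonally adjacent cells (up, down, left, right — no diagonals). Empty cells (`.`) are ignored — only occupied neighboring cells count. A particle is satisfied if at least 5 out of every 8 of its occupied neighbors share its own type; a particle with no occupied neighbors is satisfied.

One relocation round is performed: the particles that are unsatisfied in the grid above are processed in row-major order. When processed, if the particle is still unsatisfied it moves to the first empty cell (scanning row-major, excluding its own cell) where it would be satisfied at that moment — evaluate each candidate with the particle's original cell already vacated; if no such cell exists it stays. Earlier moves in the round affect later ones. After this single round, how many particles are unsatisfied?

0

Initially unsatisfied (in order): (2,3), (3,3).
  (2,3) → (1,5).
  (3,3): now satisfied by earlier moves; stays.
Resulting grid:
. . X X X
O O . X .
O O O . X
All satisfied now.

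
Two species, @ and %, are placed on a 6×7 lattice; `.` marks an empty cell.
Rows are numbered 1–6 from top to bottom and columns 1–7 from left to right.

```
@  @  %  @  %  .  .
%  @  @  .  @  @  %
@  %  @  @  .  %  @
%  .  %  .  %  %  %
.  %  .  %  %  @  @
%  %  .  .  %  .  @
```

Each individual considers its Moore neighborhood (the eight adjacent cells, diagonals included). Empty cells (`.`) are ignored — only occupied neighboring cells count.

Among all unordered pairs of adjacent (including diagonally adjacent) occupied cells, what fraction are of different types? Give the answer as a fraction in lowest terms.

11/24

Scan each occupied cell's neighbors to the right and below (and the two forward diagonals) so each pair is counted once.
Row 1: @(1,1)–@(1,2)= @(1,1)–%(2,1)≠ @(1,1)–@(2,2)= @(1,2)–%(1,3)≠ @(1,2)–@(2,2)= @(1,2)–@(2,3)= @(1,2)–%(2,1)≠ %(1,3)–@(1,4)≠ %(1,3)–@(2,3)≠ %(1,3)–@(2,2)≠ @(1,4)–%(1,5)≠ @(1,4)–@(2,5)= @(1,4)–@(2,3)= %(1,5)–@(2,5)≠ %(1,5)–@(2,6)≠  → 9/15 unlike.
Row 2: %(2,1)–@(2,2)≠ %(2,1)–@(3,1)≠ %(2,1)–%(3,2)= @(2,2)–@(2,3)= @(2,2)–%(3,2)≠ @(2,2)–@(3,3)= @(2,2)–@(3,1)= @(2,3)–@(3,3)= @(2,3)–@(3,4)= @(2,3)–%(3,2)≠ @(2,5)–@(2,6)= @(2,5)–%(3,6)≠ @(2,5)–@(3,4)= @(2,6)–%(2,7)≠ @(2,6)–%(3,6)≠ @(2,6)–@(3,7)= %(2,7)–@(3,7)≠ %(2,7)–%(3,6)=  → 8/18 unlike.
Row 3: @(3,1)–%(3,2)≠ @(3,1)–%(4,1)≠ %(3,2)–@(3,3)≠ %(3,2)–%(4,3)= %(3,2)–%(4,1)= @(3,3)–@(3,4)= @(3,3)–%(4,3)≠ @(3,4)–%(4,5)≠ @(3,4)–%(4,3)≠ %(3,6)–@(3,7)≠ %(3,6)–%(4,6)= %(3,6)–%(4,7)= %(3,6)–%(4,5)= @(3,7)–%(4,7)≠ @(3,7)–%(4,6)≠  → 9/15 unlike.
Row 4: %(4,1)–%(5,2)= %(4,3)–%(5,4)= %(4,3)–%(5,2)= %(4,5)–%(4,6)= %(4,5)–%(5,5)= %(4,5)–@(5,6)≠ %(4,5)–%(5,4)= %(4,6)–%(4,7)= %(4,6)–@(5,6)≠ %(4,6)–@(5,7)≠ %(4,6)–%(5,5)= %(4,7)–@(5,7)≠ %(4,7)–@(5,6)≠  → 5/13 unlike.
Row 5: %(5,2)–%(6,2)= %(5,2)–%(6,1)= %(5,4)–%(5,5)= %(5,4)–%(6,5)= %(5,5)–@(5,6)≠ %(5,5)–%(6,5)= @(5,6)–@(5,7)= @(5,6)–@(6,7)= @(5,6)–%(6,5)≠ @(5,7)–@(6,7)=  → 2/10 unlike.
Row 6: %(6,1)–%(6,2)=  → 0/1 unlike.
Total adjacent occupied pairs: 72; unlike-type pairs: 33.
33/72 reduces to 11/24.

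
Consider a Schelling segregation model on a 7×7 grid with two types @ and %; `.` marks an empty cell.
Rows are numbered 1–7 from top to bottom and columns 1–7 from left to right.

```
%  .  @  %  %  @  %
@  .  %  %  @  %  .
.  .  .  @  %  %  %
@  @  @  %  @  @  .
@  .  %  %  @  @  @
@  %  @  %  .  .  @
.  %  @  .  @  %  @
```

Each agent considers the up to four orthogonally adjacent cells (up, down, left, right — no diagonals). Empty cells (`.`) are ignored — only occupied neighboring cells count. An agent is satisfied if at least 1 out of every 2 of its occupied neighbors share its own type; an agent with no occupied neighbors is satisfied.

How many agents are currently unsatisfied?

17

(1,1)% 0/1 unhappy
(1,3)@ 0/2 unhappy
(1,4)% 2/3 ok
(1,5)% 1/3 unhappy
(1,6)@ 0/3 unhappy
(1,7)% 0/1 unhappy
(2,1)@ 0/1 unhappy
(2,3)% 1/2 ok
(2,4)% 2/4 ok
(2,5)@ 0/4 unhappy
(2,6)% 1/3 unhappy
(3,4)@ 0/3 unhappy
(3,5)% 1/4 unhappy
(3,6)% 3/4 ok
(3,7)% 1/1 ok
(4,1)@ 2/2 ok
(4,2)@ 2/2 ok
(4,3)@ 1/3 unhappy
(4,4)% 1/4 unhappy
(4,5)@ 2/4 ok
(4,6)@ 2/3 ok
(5,1)@ 2/2 ok
(5,3)% 1/3 unhappy
(5,4)% 3/4 ok
(5,5)@ 2/3 ok
(5,6)@ 3/3 ok
(5,7)@ 2/2 ok
(6,1)@ 1/2 ok
(6,2)% 1/3 unhappy
(6,3)@ 1/4 unhappy
(6,4)% 1/2 ok
(6,7)@ 2/2 ok
(7,2)% 1/2 ok
(7,3)@ 1/2 ok
(7,5)@ 0/1 unhappy
(7,6)% 0/2 unhappy
(7,7)@ 1/2 ok
Unsatisfied: (1,1), (1,3), (1,5), (1,6), (1,7), (2,1), (2,5), (2,6), (3,4), (3,5), (4,3), (4,4), (5,3), (6,2), (6,3), (7,5), (7,6) — 17 in total.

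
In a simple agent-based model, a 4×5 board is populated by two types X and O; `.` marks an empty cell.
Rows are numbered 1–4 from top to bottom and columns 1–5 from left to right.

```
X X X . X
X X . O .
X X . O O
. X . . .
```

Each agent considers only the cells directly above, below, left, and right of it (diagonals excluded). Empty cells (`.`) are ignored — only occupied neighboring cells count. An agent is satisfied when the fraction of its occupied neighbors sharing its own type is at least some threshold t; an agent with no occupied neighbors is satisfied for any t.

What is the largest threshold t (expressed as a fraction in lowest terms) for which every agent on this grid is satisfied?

1/1

(1,1)X 2/2
(1,2)X 3/3
(1,3)X 1/1
(1,5)X — no occupied neighbors
(2,1)X 3/3
(2,2)X 3/3
(2,4)O 1/1
(3,1)X 2/2
(3,2)X 3/3
(3,4)O 2/2
(3,5)O 1/1
(4,2)X 1/1
The smallest same-type fraction is 2/2 at (1,1), which reduces to 1/1. Any threshold above that leaves this agent unsatisfied.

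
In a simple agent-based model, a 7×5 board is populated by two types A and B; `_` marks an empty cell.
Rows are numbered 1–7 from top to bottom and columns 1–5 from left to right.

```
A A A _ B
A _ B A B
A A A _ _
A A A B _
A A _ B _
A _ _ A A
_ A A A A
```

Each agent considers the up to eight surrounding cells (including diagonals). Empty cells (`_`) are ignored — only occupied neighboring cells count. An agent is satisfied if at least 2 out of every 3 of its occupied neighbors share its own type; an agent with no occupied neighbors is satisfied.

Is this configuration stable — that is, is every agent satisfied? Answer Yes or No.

No

(1,1)A 2/2 satisfied
(1,2)A 3/4 satisfied
(1,3)A 2/3 satisfied
(1,5)B 1/2 not
(2,1)A 4/4 satisfied
(2,3)B 0/5 not
(2,4)A 2/5 not
(2,5)B 1/2 not
(3,1)A 4/4 satisfied
(3,2)A 6/7 satisfied
(3,3)A 4/6 satisfied
(4,1)A 5/5 satisfied
(4,2)A 7/7 satisfied
(4,3)A 4/6 satisfied
(4,4)B 1/3 not
(5,1)A 4/4 satisfied
(5,2)A 5/5 satisfied
(5,4)B 1/4 not
(6,1)A 3/3 satisfied
(6,4)A 4/5 satisfied
(6,5)A 3/4 satisfied
(7,2)A 2/2 satisfied
(7,3)A 3/3 satisfied
(7,4)A 4/4 satisfied
(7,5)A 3/3 satisfied
For instance (1,5) has only 1/2 same-type neighbors, below 2/3.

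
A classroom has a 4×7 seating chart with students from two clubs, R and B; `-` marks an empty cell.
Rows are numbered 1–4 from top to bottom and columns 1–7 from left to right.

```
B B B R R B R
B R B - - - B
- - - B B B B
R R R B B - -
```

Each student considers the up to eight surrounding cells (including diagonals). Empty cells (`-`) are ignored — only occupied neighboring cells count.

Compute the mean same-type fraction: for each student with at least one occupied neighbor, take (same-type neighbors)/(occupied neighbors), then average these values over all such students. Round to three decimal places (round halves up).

Row 1: (1,1)B 2/3 · (1,2)B 4/5 · (1,3)B 2/4 · (1,4)R 1/3 · (1,5)R 1/2 · (1,6)B 1/3 · (1,7)R 0/2
Row 2: (2,1)B 2/3 · (2,2)R 0/5 · (2,3)B 3/5 · (2,7)B 3/4
Row 3: (3,4)B 4/5 · (3,5)B 4/4 · (3,6)B 4/4 · (3,7)B 2/2
Row 4: (4,1)R 1/1 · (4,2)R 2/2 · (4,3)R 1/3 · (4,4)B 3/4 · (4,5)B 4/4
Sum over 20 students: 2/3 + 4/5 + 2/4 + 1/3 + 1/2 + 1/3 + 0/2 + 2/3 + 0/5 + 3/5 + 3/4 + 4/5 + 4/4 + 4/4 + 2/2 + 1/1 + 2/2 + 1/3 + 3/4 + 4/4 = 391/30; mean = 391/30 ÷ 20 = 391/600 = 0.651666… → 0.652.

0.652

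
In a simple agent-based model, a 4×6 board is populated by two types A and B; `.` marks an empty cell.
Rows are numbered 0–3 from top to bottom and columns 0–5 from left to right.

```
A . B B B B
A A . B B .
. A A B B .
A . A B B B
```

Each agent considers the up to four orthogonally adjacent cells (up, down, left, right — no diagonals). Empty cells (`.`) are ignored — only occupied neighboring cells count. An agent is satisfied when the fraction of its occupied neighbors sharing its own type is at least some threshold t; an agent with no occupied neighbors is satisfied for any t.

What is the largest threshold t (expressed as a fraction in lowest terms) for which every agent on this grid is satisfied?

(0,0)A 1/1
(0,2)B 1/1
(0,3)B 3/3
(0,4)B 3/3
(0,5)B 1/1
(1,0)A 2/2
(1,1)A 2/2
(1,3)B 3/3
(1,4)B 3/3
(2,1)A 2/2
(2,2)A 2/3
(2,3)B 3/4
(2,4)B 3/3
(3,0)A — no occupied neighbors
(3,2)A 1/2
(3,3)B 2/3
(3,4)B 3/3
(3,5)B 1/1
The smallest same-type fraction is 1/2 at (3,2), which reduces to 1/2. Any threshold above that leaves this agent unsatisfied.

1/2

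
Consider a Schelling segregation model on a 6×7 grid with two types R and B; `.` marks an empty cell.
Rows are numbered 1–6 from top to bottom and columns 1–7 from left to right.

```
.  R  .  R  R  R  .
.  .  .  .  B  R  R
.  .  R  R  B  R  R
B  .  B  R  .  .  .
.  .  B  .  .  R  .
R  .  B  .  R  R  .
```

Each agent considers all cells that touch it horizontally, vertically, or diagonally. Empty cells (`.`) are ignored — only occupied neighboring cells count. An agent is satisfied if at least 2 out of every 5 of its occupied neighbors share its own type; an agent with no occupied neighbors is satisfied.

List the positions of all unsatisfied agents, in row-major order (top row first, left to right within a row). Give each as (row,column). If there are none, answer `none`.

(2,5), (3,5), (4,3)

(1,2)R 0/0 satisfied
(1,4)R 1/2 satisfied
(1,5)R 3/4 satisfied
(1,6)R 3/4 satisfied
(2,5)B 1/7 not
(2,6)R 5/7 satisfied
(2,7)R 4/4 satisfied
(3,3)R 2/3 satisfied
(3,4)R 2/5 satisfied
(3,5)B 1/5 not
(3,6)R 3/5 satisfied
(3,7)R 3/3 satisfied
(4,1)B 0/0 satisfied
(4,3)B 1/4 not
(4,4)R 2/5 satisfied
(5,3)B 2/3 satisfied
(5,6)R 2/2 satisfied
(6,1)R 0/0 satisfied
(6,3)B 1/1 satisfied
(6,5)R 2/2 satisfied
(6,6)R 2/2 satisfied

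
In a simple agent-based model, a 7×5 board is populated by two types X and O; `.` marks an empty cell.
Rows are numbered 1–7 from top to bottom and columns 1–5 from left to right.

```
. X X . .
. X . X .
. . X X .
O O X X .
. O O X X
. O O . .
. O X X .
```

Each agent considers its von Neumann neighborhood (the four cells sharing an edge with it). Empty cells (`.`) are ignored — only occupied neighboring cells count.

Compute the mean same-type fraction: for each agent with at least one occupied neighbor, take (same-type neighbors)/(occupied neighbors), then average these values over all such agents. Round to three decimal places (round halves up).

0.833

(1,2)X 2/2
(1,3)X 1/1
(2,2)X 1/1
(2,4)X 1/1
(3,3)X 2/2
(3,4)X 3/3
(4,1)O 1/1
(4,2)O 2/3
(4,3)X 2/4
(4,4)X 3/3
(5,2)O 3/3
(5,3)O 2/4
(5,4)X 2/3
(5,5)X 1/1
(6,2)O 3/3
(6,3)O 2/3
(7,2)O 1/2
(7,3)X 1/3
(7,4)X 1/1
Sum over 19 agents: 2/2 + 1/1 + 1/1 + 1/1 + 2/2 + 3/3 + 1/1 + 2/3 + 2/4 + 3/3 + 3/3 + 2/4 + 2/3 + 1/1 + 3/3 + 2/3 + 1/2 + 1/3 + 1/1 = 95/6; mean = 95/6 ÷ 19 = 5/6 = 0.833333… → 0.833.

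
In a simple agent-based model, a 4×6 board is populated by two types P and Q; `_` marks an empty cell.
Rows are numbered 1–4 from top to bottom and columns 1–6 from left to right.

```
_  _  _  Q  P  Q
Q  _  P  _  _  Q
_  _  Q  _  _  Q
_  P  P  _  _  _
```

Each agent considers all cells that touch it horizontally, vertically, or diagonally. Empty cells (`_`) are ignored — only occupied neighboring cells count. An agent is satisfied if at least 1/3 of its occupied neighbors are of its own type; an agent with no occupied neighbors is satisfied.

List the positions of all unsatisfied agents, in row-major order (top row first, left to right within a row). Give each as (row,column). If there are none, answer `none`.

(1,4), (1,5), (2,3), (3,3)

(1,4)Q 0/2 not
(1,5)P 0/3 not
(1,6)Q 1/2 satisfied
(2,1)Q 0/0 satisfied
(2,3)P 0/2 not
(2,6)Q 2/3 satisfied
(3,3)Q 0/3 not
(3,6)Q 1/1 satisfied
(4,2)P 1/2 satisfied
(4,3)P 1/2 satisfied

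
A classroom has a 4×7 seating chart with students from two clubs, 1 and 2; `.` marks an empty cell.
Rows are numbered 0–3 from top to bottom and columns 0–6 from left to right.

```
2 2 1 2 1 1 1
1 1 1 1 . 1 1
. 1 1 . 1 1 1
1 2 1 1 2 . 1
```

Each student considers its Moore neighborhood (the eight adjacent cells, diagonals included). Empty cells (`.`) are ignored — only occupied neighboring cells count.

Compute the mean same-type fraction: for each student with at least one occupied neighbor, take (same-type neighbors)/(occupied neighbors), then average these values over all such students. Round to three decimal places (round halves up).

Row 0: (0,0)2 1/3 · (0,1)2 1/5 · (0,2)1 3/5 · (0,3)2 0/4 · (0,4)1 3/4 · (0,5)1 4/4 · (0,6)1 3/3
Row 1: (1,0)1 2/4 · (1,1)1 5/7 · (1,2)1 5/7 · (1,3)1 5/6 · (1,5)1 7/7 · (1,6)1 5/5
Row 2: (2,1)1 6/7 · (2,2)1 6/7 · (2,4)1 4/5 · (2,5)1 5/6 · (2,6)1 4/4
Row 3: (3,0)1 1/2 · (3,1)2 0/4 · (3,2)1 3/4 · (3,3)1 3/4 · (3,4)2 0/3 · (3,6)1 2/2
Sum over 24 students: 1/3 + 1/5 + 3/5 + 0/4 + 3/4 + 4/4 + 3/3 + 2/4 + 5/7 + 5/7 + 5/6 + 7/7 + 5/5 + 6/7 + 6/7 + 4/5 + 5/6 + 4/4 + 1/2 + 0/4 + 3/4 + 3/4 + 0/3 + 2/2 = 2239/140; mean = 2239/140 ÷ 24 = 2239/3360 = 0.666369… → 0.666.

0.666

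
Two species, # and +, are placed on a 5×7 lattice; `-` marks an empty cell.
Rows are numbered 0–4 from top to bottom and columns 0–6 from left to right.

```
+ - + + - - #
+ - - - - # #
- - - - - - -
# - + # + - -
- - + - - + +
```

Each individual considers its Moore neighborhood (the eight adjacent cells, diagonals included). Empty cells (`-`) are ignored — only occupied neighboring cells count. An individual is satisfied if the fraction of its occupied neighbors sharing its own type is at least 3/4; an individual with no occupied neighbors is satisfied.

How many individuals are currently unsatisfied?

Row 0: (0,0)+ 1/1 ok · (0,2)+ 1/1 ok · (0,3)+ 1/1 ok · (0,6)# 2/2 ok
Row 1: (1,0)+ 1/1 ok · (1,5)# 2/2 ok · (1,6)# 2/2 ok
Row 3: (3,0)# 0/0 ok · (3,2)+ 1/2 unhappy · (3,3)# 0/3 unhappy · (3,4)+ 1/2 unhappy
Row 4: (4,2)+ 1/2 unhappy · (4,5)+ 2/2 ok · (4,6)+ 1/1 ok
Unsatisfied: (3,2), (3,3), (3,4), (4,2) — 4 in total.

4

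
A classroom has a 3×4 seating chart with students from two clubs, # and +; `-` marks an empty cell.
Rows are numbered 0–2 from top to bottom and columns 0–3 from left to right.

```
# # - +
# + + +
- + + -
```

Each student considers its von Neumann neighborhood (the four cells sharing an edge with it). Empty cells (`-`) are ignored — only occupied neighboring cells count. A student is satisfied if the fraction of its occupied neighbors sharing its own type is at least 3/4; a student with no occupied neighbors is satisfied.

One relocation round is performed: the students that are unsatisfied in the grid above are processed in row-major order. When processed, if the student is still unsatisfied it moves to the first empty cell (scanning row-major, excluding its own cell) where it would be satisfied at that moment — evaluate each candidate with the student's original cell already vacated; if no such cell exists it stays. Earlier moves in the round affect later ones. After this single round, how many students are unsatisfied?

Initially unsatisfied (in order): (0,1), (1,0), (1,1).
  (0,1): no empty cell satisfies it; stays.
  (1,0): no empty cell satisfies it; stays.
  (1,1) → (2,3).
Resulting grid:
# # - +
# - + +
- + + +
All satisfied now.

0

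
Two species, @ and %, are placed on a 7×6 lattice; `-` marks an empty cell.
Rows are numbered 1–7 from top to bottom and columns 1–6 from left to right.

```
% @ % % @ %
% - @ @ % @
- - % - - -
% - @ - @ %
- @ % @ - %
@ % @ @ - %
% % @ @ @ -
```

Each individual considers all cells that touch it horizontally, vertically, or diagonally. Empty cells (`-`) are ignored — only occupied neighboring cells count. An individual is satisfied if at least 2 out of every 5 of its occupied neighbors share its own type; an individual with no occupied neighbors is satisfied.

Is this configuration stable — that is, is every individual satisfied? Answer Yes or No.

(1,1)% 1/2 ✓
(1,2)@ 1/4 ✗
(1,3)% 1/4 ✗
(1,4)% 2/5 ✓
(1,5)@ 2/5 ✓
(1,6)% 1/3 ✗
(2,1)% 1/2 ✓
(2,3)@ 2/5 ✓
(2,4)@ 2/6 ✗
(2,5)% 2/5 ✓
(2,6)@ 1/3 ✗
(3,3)% 0/3 ✗
(4,1)% 0/1 ✗
(4,3)@ 2/4 ✓
(4,5)@ 1/3 ✗
(4,6)% 1/2 ✓
(5,2)@ 3/6 ✓
(5,3)% 1/6 ✗
(5,4)@ 4/5 ✓
(5,6)% 2/3 ✓
(6,1)@ 1/4 ✗
(6,2)% 3/7 ✓
(6,3)@ 5/8 ✓
(6,4)@ 5/6 ✓
(6,6)% 1/2 ✓
(7,1)% 2/3 ✓
(7,2)% 2/5 ✓
(7,3)@ 3/5 ✓
(7,4)@ 4/4 ✓
(7,5)@ 2/3 ✓
For instance (1,2) has only 1/4 same-type neighbors, below 2/5.

No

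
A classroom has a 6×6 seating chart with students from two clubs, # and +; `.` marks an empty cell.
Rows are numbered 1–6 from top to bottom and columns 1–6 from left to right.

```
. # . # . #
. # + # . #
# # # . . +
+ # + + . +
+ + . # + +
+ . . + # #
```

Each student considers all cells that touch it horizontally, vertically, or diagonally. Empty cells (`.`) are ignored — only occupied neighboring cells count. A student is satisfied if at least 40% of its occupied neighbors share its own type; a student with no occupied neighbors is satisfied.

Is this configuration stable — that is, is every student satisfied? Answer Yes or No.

No

(1,2)# 1/2 ✓
(1,4)# 1/2 ✓
(1,6)# 1/1 ✓
(2,2)# 4/5 ✓
(2,3)+ 0/6 ✗
(2,4)# 2/3 ✓
(2,6)# 1/2 ✓
(3,1)# 3/4 ✓
(3,2)# 4/7 ✓
(3,3)# 4/7 ✓
(3,6)+ 1/2 ✓
(4,1)+ 2/5 ✓
(4,2)# 3/7 ✓
(4,3)+ 2/6 ✗
(4,4)+ 2/4 ✓
(4,6)+ 3/3 ✓
(5,1)+ 3/4 ✓
(5,2)+ 4/5 ✓
(5,4)# 1/5 ✗
(5,5)+ 4/7 ✓
(5,6)+ 2/4 ✓
(6,1)+ 2/2 ✓
(6,4)+ 1/3 ✗
(6,5)# 2/5 ✓
(6,6)# 1/3 ✗
For instance (2,3) has only 0/6 same-type neighbors, below 2/5.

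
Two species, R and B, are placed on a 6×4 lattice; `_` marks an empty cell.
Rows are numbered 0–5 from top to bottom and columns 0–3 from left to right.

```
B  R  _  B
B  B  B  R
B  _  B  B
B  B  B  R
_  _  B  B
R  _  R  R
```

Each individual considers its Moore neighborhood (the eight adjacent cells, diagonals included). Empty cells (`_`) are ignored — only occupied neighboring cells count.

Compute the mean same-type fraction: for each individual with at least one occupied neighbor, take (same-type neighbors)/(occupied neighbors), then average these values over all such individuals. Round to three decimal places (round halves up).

0.563

Row 0: (0,0)B 2/3 · (0,1)R 0/4 · (0,3)B 1/2
Row 1: (1,0)B 3/4 · (1,1)B 5/6 · (1,2)B 4/6 · (1,3)R 0/4
Row 2: (2,0)B 4/4 · (2,2)B 5/7 · (2,3)B 3/5
Row 3: (3,0)B 2/2 · (3,1)B 5/5 · (3,2)B 5/6 · (3,3)R 0/5
Row 4: (4,2)B 3/6 · (4,3)B 2/5
Row 5: (5,0)R — no occupied neighbors · (5,2)R 1/3 · (5,3)R 1/3
Sum over 18 individuals: 2/3 + 0/4 + 1/2 + 3/4 + 5/6 + 4/6 + 0/4 + 4/4 + 5/7 + 3/5 + 2/2 + 5/5 + 5/6 + 0/5 + 3/6 + 2/5 + 1/3 + 1/3 = 851/84; mean = 851/84 ÷ 18 = 851/1512 = 0.562830… → 0.563.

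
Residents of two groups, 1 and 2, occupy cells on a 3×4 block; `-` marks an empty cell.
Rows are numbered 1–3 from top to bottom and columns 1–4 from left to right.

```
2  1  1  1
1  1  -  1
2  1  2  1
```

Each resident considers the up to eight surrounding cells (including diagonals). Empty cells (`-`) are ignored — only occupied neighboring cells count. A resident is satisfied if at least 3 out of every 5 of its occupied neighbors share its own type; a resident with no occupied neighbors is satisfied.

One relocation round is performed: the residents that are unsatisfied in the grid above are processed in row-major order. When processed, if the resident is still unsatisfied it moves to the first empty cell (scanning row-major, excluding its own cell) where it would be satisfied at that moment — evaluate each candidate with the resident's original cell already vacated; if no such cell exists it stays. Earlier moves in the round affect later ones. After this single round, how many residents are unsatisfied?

Initially unsatisfied (in order): (1,1), (2,2), (3,1), (3,2), (3,3), (3,4).
  (1,1): no empty cell satisfies it; stays.
  (2,2) → (2,3).
  (3,1): no empty cell satisfies it; stays.
  (3,2): no empty cell satisfies it; stays.
  (3,3): no empty cell satisfies it; stays.
  (3,4): now satisfied by earlier moves; stays.
Resulting grid:
2 1 1 1
1 - 1 1
2 1 2 1
Unsatisfied now: (1,1), (2,1), (3,1), (3,2), (3,3).

5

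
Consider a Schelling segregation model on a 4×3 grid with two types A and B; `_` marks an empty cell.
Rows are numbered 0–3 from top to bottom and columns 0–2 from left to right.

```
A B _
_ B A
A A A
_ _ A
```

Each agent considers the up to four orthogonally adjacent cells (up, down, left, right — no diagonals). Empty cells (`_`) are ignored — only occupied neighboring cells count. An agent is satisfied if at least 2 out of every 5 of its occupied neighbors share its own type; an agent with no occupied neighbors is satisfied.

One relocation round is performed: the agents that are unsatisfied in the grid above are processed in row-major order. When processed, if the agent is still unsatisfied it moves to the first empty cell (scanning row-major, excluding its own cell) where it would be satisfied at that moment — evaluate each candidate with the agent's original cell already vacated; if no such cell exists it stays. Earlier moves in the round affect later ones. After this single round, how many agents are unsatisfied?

0

Initially unsatisfied (in order): (0,0), (1,1).
  (0,0) → (0,2).
  (1,1) → (0,0).
Resulting grid:
B B A
_ _ A
A A A
_ _ A
All satisfied now.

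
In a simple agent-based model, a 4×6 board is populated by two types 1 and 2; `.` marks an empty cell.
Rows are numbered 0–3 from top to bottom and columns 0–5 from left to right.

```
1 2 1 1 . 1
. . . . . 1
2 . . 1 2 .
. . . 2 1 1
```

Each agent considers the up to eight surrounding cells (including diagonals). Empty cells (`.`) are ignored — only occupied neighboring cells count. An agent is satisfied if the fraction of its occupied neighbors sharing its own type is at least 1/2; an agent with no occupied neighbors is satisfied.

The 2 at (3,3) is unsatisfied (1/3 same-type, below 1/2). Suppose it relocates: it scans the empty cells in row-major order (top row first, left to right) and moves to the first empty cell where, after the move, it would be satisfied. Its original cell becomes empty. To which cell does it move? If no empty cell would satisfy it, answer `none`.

Vacating (3,3). Empty cells in order:
  (0,4): 0/3 same-type → still unsatisfied.
  (1,0): 2/3 same-type → satisfied — stop here.

(1,0)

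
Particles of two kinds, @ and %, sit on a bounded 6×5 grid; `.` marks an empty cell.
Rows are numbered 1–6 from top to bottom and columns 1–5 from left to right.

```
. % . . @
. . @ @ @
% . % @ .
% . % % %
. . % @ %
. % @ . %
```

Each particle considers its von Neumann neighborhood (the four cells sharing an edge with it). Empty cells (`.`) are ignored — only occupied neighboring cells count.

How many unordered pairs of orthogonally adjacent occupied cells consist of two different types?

8

Scan each occupied cell's neighbors to the right and below so each pair is counted once.
From row 1: 0 unlike of 1 pairs (running 0/1).
From row 2: 1 unlike of 4 pairs (running 1/5).
From row 3: 2 unlike of 4 pairs (running 3/9).
From row 4: 1 unlike of 5 pairs (running 4/14).
From row 5: 3 unlike of 4 pairs (running 7/18).
From row 6: 1 unlike of 1 pairs (running 8/19).
Total adjacent occupied pairs: 19; unlike-type pairs: 8.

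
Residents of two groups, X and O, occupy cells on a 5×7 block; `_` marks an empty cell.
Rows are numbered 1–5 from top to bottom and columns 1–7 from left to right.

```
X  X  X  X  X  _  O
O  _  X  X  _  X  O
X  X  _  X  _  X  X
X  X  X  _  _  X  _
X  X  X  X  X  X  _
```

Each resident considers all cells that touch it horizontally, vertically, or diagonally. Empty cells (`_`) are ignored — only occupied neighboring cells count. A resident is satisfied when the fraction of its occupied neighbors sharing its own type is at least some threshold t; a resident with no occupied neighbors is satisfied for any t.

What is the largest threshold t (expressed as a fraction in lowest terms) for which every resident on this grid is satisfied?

0/1

Row 1: (1,1)X 1/2 · (1,2)X 3/4 · (1,3)X 4/4 · (1,4)X 4/4 · (1,5)X 3/3 · (1,7)O 1/2
Row 2: (2,1)O 0/4 · (2,3)X 6/6 · (2,4)X 5/5 · (2,6)X 3/5 · (2,7)O 1/4
Row 3: (3,1)X 3/4 · (3,2)X 5/6 · (3,4)X 3/3 · (3,6)X 3/4 · (3,7)X 3/4
Row 4: (4,1)X 5/5 · (4,2)X 7/7 · (4,3)X 6/6 · (4,6)X 4/4
Row 5: (5,1)X 3/3 · (5,2)X 5/5 · (5,3)X 4/4 · (5,4)X 3/3 · (5,5)X 3/3 · (5,6)X 2/2
The smallest same-type fraction is 0/4 at (2,1), which reduces to 0/1. Any threshold above that leaves this resident unsatisfied.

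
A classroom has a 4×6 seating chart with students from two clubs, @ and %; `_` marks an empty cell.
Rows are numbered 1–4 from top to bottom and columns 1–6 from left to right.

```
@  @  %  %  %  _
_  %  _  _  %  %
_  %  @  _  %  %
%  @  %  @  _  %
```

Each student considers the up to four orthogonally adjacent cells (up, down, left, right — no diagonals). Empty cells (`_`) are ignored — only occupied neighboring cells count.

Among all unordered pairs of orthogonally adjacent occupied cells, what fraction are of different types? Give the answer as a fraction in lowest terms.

4/9

Scan each occupied cell's neighbors to the right and below so each pair is counted once.
From row 1: 2 unlike of 6 pairs (running 2/6).
From row 2: 0 unlike of 4 pairs (running 2/10).
From row 3: 3 unlike of 5 pairs (running 5/15).
From row 4: 3 unlike of 3 pairs (running 8/18).
Total adjacent occupied pairs: 18; unlike-type pairs: 8.
8/18 reduces to 4/9.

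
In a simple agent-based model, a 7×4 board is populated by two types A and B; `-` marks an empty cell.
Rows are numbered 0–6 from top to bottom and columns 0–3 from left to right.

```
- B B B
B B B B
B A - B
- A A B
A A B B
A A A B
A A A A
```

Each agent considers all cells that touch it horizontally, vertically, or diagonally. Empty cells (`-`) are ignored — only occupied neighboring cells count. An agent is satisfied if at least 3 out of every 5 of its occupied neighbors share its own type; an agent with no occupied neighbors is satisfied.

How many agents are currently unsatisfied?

5

(0,1)B 4/4 ✓
(0,2)B 5/5 ✓
(0,3)B 3/3 ✓
(1,0)B 3/4 ✓
(1,1)B 5/6 ✓
(1,2)B 6/7 ✓
(1,3)B 4/4 ✓
(2,0)B 2/4 ✗
(2,1)A 2/6 ✗
(2,3)B 3/4 ✓
(3,1)A 4/6 ✓
(3,2)A 3/7 ✗
(3,3)B 3/4 ✓
(4,0)A 4/4 ✓
(4,1)A 6/7 ✓
(4,2)B 3/8 ✗
(4,3)B 3/5 ✓
(5,0)A 5/5 ✓
(5,1)A 7/8 ✓
(5,2)A 5/8 ✓
(5,3)B 2/5 ✗
(6,0)A 3/3 ✓
(6,1)A 5/5 ✓
(6,2)A 4/5 ✓
(6,3)A 2/3 ✓
Unsatisfied: (2,0), (2,1), (3,2), (4,2), (5,3) — 5 in total.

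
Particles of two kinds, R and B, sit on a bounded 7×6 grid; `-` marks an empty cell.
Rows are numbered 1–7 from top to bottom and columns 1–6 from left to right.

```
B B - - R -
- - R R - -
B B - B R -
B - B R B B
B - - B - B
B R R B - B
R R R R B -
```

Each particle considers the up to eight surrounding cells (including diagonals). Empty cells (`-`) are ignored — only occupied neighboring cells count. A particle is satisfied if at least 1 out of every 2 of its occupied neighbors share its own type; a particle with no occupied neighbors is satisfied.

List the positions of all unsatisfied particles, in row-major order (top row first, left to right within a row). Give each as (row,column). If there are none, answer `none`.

Row 1: (1,1)B 1/1 satisfied · (1,2)B 1/2 satisfied · (1,5)R 1/1 satisfied
Row 2: (2,3)R 1/4 not · (2,4)R 3/4 satisfied
Row 3: (3,1)B 2/2 satisfied · (3,2)B 3/4 satisfied · (3,4)B 2/6 not · (3,5)R 2/5 not
Row 4: (4,1)B 3/3 satisfied · (4,3)B 3/4 satisfied · (4,4)R 1/5 not · (4,5)B 4/6 satisfied · (4,6)B 2/3 satisfied
Row 5: (5,1)B 2/3 satisfied · (5,4)B 3/5 satisfied · (5,6)B 3/3 satisfied
Row 6: (6,1)B 1/4 not · (6,2)R 4/6 satisfied · (6,3)R 4/6 satisfied · (6,4)B 2/5 not · (6,6)B 2/2 satisfied
Row 7: (7,1)R 2/3 satisfied · (7,2)R 4/5 satisfied · (7,3)R 4/5 satisfied · (7,4)R 2/4 satisfied · (7,5)B 2/3 satisfied

(2,3), (3,4), (3,5), (4,4), (6,1), (6,4)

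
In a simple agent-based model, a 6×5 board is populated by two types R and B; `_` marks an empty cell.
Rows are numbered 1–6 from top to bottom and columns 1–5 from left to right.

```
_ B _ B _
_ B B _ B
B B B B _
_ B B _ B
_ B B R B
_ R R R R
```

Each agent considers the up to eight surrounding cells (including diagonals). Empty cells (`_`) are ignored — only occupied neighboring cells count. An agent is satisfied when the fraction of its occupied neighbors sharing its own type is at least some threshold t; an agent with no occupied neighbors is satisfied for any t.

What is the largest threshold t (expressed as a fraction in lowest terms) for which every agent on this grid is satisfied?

Row 1: (1,2)B 2/2 · (1,4)B 2/2
Row 2: (2,2)B 5/5 · (2,3)B 6/6 · (2,5)B 2/2
Row 3: (3,1)B 3/3 · (3,2)B 6/6 · (3,3)B 6/6 · (3,4)B 5/5
Row 4: (4,2)B 6/6 · (4,3)B 6/7 · (4,5)B 2/3
Row 5: (5,2)B 3/5 · (5,3)B 3/7 · (5,4)R 3/7 · (5,5)B 1/4
Row 6: (6,2)R 1/3 · (6,3)R 3/5 · (6,4)R 3/5 · (6,5)R 2/3
The smallest same-type fraction is 1/4 at (5,5), which reduces to 1/4. Any threshold above that leaves this agent unsatisfied.

1/4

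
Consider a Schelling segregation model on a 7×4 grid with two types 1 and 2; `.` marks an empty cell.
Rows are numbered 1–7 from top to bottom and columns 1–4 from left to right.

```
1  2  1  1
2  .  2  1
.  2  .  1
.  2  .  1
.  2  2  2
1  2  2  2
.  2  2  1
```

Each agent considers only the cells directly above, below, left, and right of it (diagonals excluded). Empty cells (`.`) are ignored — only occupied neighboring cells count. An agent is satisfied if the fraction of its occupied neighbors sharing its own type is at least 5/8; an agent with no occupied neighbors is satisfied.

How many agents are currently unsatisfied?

(1,1)1 0/2 unhappy
(1,2)2 0/2 unhappy
(1,3)1 1/3 unhappy
(1,4)1 2/2 ok
(2,1)2 0/1 unhappy
(2,3)2 0/2 unhappy
(2,4)1 2/3 ok
(3,2)2 1/1 ok
(3,4)1 2/2 ok
(4,2)2 2/2 ok
(4,4)1 1/2 unhappy
(5,2)2 3/3 ok
(5,3)2 3/3 ok
(5,4)2 2/3 ok
(6,1)1 0/1 unhappy
(6,2)2 3/4 ok
(6,3)2 4/4 ok
(6,4)2 2/3 ok
(7,2)2 2/2 ok
(7,3)2 2/3 ok
(7,4)1 0/2 unhappy
Unsatisfied: (1,1), (1,2), (1,3), (2,1), (2,3), (4,4), (6,1), (7,4) — 8 in total.

8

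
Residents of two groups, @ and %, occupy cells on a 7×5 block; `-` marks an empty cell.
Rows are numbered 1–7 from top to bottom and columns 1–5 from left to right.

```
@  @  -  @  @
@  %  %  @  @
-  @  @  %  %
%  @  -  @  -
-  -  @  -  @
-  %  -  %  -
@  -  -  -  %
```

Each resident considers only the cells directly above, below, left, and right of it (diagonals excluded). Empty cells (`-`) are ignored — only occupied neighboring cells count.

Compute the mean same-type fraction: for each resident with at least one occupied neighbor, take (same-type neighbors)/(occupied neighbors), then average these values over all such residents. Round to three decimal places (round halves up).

0.500

(1,1)@ 2/2
(1,2)@ 1/2
(1,4)@ 2/2
(1,5)@ 2/2
(2,1)@ 1/2
(2,2)% 1/4
(2,3)% 1/3
(2,4)@ 2/4
(2,5)@ 2/3
(3,2)@ 2/3
(3,3)@ 1/3
(3,4)% 1/4
(3,5)% 1/2
(4,1)% 0/1
(4,2)@ 1/2
(4,4)@ 0/1
(5,3)@ — no occupied neighbors
(5,5)@ — no occupied neighbors
(6,2)% — no occupied neighbors
(6,4)% — no occupied neighbors
(7,1)@ — no occupied neighbors
(7,5)% — no occupied neighbors
Sum over 16 residents: 2/2 + 1/2 + 2/2 + 2/2 + 1/2 + 1/4 + 1/3 + 2/4 + 2/3 + 2/3 + 1/3 + 1/4 + 1/2 + 0/1 + 1/2 + 0/1 = 8; mean = 8 ÷ 16 = 1/2 = 0.5 → 0.500.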